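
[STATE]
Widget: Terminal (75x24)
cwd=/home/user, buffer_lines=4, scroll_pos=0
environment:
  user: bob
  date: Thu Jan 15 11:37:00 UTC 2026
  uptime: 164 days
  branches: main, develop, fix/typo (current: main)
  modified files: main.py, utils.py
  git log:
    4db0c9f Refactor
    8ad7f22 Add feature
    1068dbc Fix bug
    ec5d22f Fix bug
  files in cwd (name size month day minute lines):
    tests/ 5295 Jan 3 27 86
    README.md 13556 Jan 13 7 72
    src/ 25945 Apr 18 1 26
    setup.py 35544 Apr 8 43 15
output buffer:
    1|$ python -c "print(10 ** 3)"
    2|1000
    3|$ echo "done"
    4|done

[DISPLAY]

$ python -c "print(10 ** 3)"                                               
1000                                                                       
$ echo "done"                                                              
done                                                                       
$ █                                                                        
                                                                           
                                                                           
                                                                           
                                                                           
                                                                           
                                                                           
                                                                           
                                                                           
                                                                           
                                                                           
                                                                           
                                                                           
                                                                           
                                                                           
                                                                           
                                                                           
                                                                           
                                                                           
                                                                           


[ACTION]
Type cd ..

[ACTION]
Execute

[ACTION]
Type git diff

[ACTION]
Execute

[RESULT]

$ python -c "print(10 ** 3)"                                               
1000                                                                       
$ echo "done"                                                              
done                                                                       
$ cd ..                                                                    
                                                                           
$ git diff                                                                 
diff --git a/main.py b/main.py                                             
--- a/main.py                                                              
+++ b/main.py                                                              
@@ -1,3 +1,4 @@                                                            
+# updated                                                                 
 import sys                                                                
$ █                                                                        
                                                                           
                                                                           
                                                                           
                                                                           
                                                                           
                                                                           
                                                                           
                                                                           
                                                                           
                                                                           


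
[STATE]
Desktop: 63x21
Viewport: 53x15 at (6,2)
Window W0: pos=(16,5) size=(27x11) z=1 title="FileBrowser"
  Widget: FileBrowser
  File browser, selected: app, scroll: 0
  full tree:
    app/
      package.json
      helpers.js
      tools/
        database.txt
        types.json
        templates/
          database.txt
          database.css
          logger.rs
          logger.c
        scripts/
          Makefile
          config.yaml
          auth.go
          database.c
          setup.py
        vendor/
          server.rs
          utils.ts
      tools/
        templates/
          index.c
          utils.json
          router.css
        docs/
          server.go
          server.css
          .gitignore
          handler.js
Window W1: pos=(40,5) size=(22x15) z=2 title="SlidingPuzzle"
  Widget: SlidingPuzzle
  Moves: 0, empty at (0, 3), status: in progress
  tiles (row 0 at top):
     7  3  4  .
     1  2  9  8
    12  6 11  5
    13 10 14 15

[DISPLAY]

                                                     
                                                     
                                                     
          ┏━━━━━━━━━━━━━━━━━━━━━━━┏━━━━━━━━━━━━━━━━━━
          ┃ FileBrowser           ┃ SlidingPuzzle    
          ┠───────────────────────┠──────────────────
          ┃> [-] app/             ┃┌────┬────┬────┬──
          ┃    package.json       ┃│  7 │  3 │  4 │  
          ┃    helpers.js         ┃├────┼────┼────┼──
          ┃    [+] tools/         ┃│  1 │  2 │  9 │  
          ┃    [+] tools/         ┃├────┼────┼────┼──
          ┃                       ┃│ 12 │  6 │ 11 │  
          ┃                       ┃├────┼────┼────┼──
          ┗━━━━━━━━━━━━━━━━━━━━━━━┃│ 13 │ 10 │ 14 │ 1
                                  ┃└────┴────┴────┴──


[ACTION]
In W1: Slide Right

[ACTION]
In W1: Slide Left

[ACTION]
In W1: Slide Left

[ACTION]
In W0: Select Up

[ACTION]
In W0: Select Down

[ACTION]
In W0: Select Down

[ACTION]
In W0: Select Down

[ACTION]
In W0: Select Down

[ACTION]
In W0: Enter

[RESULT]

                                                     
                                                     
                                                     
          ┏━━━━━━━━━━━━━━━━━━━━━━━┏━━━━━━━━━━━━━━━━━━
          ┃ FileBrowser           ┃ SlidingPuzzle    
          ┠───────────────────────┠──────────────────
          ┃  [-] app/             ┃┌────┬────┬────┬──
          ┃    package.json       ┃│  7 │  3 │  4 │  
          ┃    helpers.js         ┃├────┼────┼────┼──
          ┃    [-] tools/         ┃│  1 │  2 │  9 │  
          ┃    > database.txt     ┃├────┼────┼────┼──
          ┃      types.json       ┃│ 12 │  6 │ 11 │  
          ┃      [+] templates/   ┃├────┼────┼────┼──
          ┗━━━━━━━━━━━━━━━━━━━━━━━┃│ 13 │ 10 │ 14 │ 1
                                  ┃└────┴────┴────┴──


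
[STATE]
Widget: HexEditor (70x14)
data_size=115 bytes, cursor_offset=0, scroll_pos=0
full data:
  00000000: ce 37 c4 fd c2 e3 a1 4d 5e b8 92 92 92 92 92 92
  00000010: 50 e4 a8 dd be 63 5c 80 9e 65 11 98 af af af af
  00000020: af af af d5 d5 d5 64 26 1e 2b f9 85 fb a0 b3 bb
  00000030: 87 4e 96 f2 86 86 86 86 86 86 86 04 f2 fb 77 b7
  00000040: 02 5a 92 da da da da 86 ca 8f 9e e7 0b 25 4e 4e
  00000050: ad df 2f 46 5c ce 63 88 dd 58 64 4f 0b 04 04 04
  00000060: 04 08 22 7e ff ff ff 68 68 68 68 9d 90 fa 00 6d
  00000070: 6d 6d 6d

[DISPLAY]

00000000  CE 37 c4 fd c2 e3 a1 4d  5e b8 92 92 92 92 92 92  |.7.....M^
00000010  50 e4 a8 dd be 63 5c 80  9e 65 11 98 af af af af  |P....c\..
00000020  af af af d5 d5 d5 64 26  1e 2b f9 85 fb a0 b3 bb  |......d&.
00000030  87 4e 96 f2 86 86 86 86  86 86 86 04 f2 fb 77 b7  |.N.......
00000040  02 5a 92 da da da da 86  ca 8f 9e e7 0b 25 4e 4e  |.Z.......
00000050  ad df 2f 46 5c ce 63 88  dd 58 64 4f 0b 04 04 04  |../F\.c..
00000060  04 08 22 7e ff ff ff 68  68 68 68 9d 90 fa 00 6d  |.."~...hh
00000070  6d 6d 6d                                          |mmm      
                                                                      
                                                                      
                                                                      
                                                                      
                                                                      
                                                                      


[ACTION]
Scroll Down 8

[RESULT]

00000070  6d 6d 6d                                          |mmm      
                                                                      
                                                                      
                                                                      
                                                                      
                                                                      
                                                                      
                                                                      
                                                                      
                                                                      
                                                                      
                                                                      
                                                                      
                                                                      


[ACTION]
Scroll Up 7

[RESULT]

00000000  CE 37 c4 fd c2 e3 a1 4d  5e b8 92 92 92 92 92 92  |.7.....M^
00000010  50 e4 a8 dd be 63 5c 80  9e 65 11 98 af af af af  |P....c\..
00000020  af af af d5 d5 d5 64 26  1e 2b f9 85 fb a0 b3 bb  |......d&.
00000030  87 4e 96 f2 86 86 86 86  86 86 86 04 f2 fb 77 b7  |.N.......
00000040  02 5a 92 da da da da 86  ca 8f 9e e7 0b 25 4e 4e  |.Z.......
00000050  ad df 2f 46 5c ce 63 88  dd 58 64 4f 0b 04 04 04  |../F\.c..
00000060  04 08 22 7e ff ff ff 68  68 68 68 9d 90 fa 00 6d  |.."~...hh
00000070  6d 6d 6d                                          |mmm      
                                                                      
                                                                      
                                                                      
                                                                      
                                                                      
                                                                      


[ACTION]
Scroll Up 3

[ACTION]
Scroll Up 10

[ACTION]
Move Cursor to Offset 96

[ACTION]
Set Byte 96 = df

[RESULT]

00000000  ce 37 c4 fd c2 e3 a1 4d  5e b8 92 92 92 92 92 92  |.7.....M^
00000010  50 e4 a8 dd be 63 5c 80  9e 65 11 98 af af af af  |P....c\..
00000020  af af af d5 d5 d5 64 26  1e 2b f9 85 fb a0 b3 bb  |......d&.
00000030  87 4e 96 f2 86 86 86 86  86 86 86 04 f2 fb 77 b7  |.N.......
00000040  02 5a 92 da da da da 86  ca 8f 9e e7 0b 25 4e 4e  |.Z.......
00000050  ad df 2f 46 5c ce 63 88  dd 58 64 4f 0b 04 04 04  |../F\.c..
00000060  DF 08 22 7e ff ff ff 68  68 68 68 9d 90 fa 00 6d  |.."~...hh
00000070  6d 6d 6d                                          |mmm      
                                                                      
                                                                      
                                                                      
                                                                      
                                                                      
                                                                      


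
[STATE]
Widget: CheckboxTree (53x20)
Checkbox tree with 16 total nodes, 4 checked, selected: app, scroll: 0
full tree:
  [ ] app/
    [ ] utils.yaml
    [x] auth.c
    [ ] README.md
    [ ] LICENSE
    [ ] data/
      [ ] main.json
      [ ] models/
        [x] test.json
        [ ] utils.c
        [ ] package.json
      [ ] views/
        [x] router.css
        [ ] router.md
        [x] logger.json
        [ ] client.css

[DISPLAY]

>[-] app/                                            
   [ ] utils.yaml                                    
   [x] auth.c                                        
   [ ] README.md                                     
   [ ] LICENSE                                       
   [-] data/                                         
     [ ] main.json                                   
     [-] models/                                     
       [x] test.json                                 
       [ ] utils.c                                   
       [ ] package.json                              
     [-] views/                                      
       [x] router.css                                
       [ ] router.md                                 
       [x] logger.json                               
       [ ] client.css                                
                                                     
                                                     
                                                     
                                                     


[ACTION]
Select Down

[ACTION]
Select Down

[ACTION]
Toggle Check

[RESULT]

 [-] app/                                            
   [ ] utils.yaml                                    
>  [ ] auth.c                                        
   [ ] README.md                                     
   [ ] LICENSE                                       
   [-] data/                                         
     [ ] main.json                                   
     [-] models/                                     
       [x] test.json                                 
       [ ] utils.c                                   
       [ ] package.json                              
     [-] views/                                      
       [x] router.css                                
       [ ] router.md                                 
       [x] logger.json                               
       [ ] client.css                                
                                                     
                                                     
                                                     
                                                     


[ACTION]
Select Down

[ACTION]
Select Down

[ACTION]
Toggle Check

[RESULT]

 [-] app/                                            
   [ ] utils.yaml                                    
   [ ] auth.c                                        
   [ ] README.md                                     
>  [x] LICENSE                                       
   [-] data/                                         
     [ ] main.json                                   
     [-] models/                                     
       [x] test.json                                 
       [ ] utils.c                                   
       [ ] package.json                              
     [-] views/                                      
       [x] router.css                                
       [ ] router.md                                 
       [x] logger.json                               
       [ ] client.css                                
                                                     
                                                     
                                                     
                                                     


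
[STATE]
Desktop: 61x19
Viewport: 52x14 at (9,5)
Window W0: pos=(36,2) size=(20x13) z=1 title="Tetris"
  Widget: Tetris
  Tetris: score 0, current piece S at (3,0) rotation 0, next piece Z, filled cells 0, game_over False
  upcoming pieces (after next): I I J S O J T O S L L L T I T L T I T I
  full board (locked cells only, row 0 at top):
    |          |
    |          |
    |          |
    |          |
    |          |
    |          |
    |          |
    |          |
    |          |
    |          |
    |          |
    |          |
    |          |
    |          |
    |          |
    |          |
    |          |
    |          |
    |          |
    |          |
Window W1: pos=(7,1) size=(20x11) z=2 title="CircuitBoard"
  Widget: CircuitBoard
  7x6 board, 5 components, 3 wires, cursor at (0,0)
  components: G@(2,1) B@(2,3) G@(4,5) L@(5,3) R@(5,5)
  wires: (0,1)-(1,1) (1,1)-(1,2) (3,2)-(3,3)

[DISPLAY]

  [.]  ·         ┃         ┃                  ┃     
       │         ┃         ┃                  ┃     
       · ─ ·     ┃         ┃                  ┃     
                 ┃         ┃                  ┃     
       G       B ┃         ┃                  ┃     
                 ┃         ┃                  ┃     
━━━━━━━━━━━━━━━━━┛         ┃                  ┃     
                           ┃                  ┃     
                           ┃                  ┃     
                           ┗━━━━━━━━━━━━━━━━━━┛     
                                                    
                                                    
                                                    
                                                    


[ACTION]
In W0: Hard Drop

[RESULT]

  [.]  ·         ┃         ┃                  ┃     
       │         ┃         ┃                  ┃     
       · ─ ·     ┃         ┃                  ┃     
                 ┃         ┃                  ┃     
       G       B ┃         ┃                  ┃     
                 ┃         ┃                  ┃     
━━━━━━━━━━━━━━━━━┛         ┃                  ┃     
                           ┃    ░░            ┃     
                           ┃   ░░             ┃     
                           ┗━━━━━━━━━━━━━━━━━━┛     
                                                    
                                                    
                                                    
                                                    


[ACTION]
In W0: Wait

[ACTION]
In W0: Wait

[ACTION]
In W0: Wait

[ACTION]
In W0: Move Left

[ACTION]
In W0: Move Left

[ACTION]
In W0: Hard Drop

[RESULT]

  [.]  ·         ┃         ┃                  ┃     
       │         ┃         ┃                  ┃     
       · ─ ·     ┃         ┃                  ┃     
                 ┃         ┃                  ┃     
       G       B ┃         ┃                  ┃     
                 ┃         ┃                  ┃     
━━━━━━━━━━━━━━━━━┛         ┃ ▓▓               ┃     
                           ┃  ▓▓░░            ┃     
                           ┃   ░░             ┃     
                           ┗━━━━━━━━━━━━━━━━━━┛     
                                                    
                                                    
                                                    
                                                    


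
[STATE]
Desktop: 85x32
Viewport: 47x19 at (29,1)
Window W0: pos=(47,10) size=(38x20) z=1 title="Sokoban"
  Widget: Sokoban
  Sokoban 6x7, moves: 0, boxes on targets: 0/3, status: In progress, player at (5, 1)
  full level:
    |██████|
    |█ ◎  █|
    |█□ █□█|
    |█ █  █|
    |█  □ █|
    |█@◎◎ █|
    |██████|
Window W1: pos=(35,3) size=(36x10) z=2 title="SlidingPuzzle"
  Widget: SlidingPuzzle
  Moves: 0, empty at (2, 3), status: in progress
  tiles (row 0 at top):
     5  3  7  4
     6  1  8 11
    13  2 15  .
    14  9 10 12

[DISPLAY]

                                               
                                               
      ┏━━━━━━━━━━━━━━━━━━━━━━━━━━━━━━━━━━┓     
      ┃ SlidingPuzzle                    ┃     
      ┠──────────────────────────────────┨     
      ┃┌────┬────┬────┬────┐             ┃     
      ┃│  5 │  3 │  7 │  4 │             ┃     
      ┃├────┼────┼────┼────┤             ┃     
      ┃│  6 │  1 │  8 │ 11 │             ┃     
      ┃├────┼────┼────┼────┤             ┃━━━━━
      ┃│ 13 │  2 │ 15 │    │             ┃     
      ┗━━━━━━━━━━━━━━━━━━━━━━━━━━━━━━━━━━┛─────
                  ┃██████                      
                  ┃█ ◎  █                      
                  ┃█□ █□█                      
                  ┃█ █  █                      
                  ┃█  □ █                      
                  ┃█@◎◎ █                      
                  ┃██████                      


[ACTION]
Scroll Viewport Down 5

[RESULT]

      ┃┌────┬────┬────┬────┐             ┃     
      ┃│  5 │  3 │  7 │  4 │             ┃     
      ┃├────┼────┼────┼────┤             ┃     
      ┃│  6 │  1 │  8 │ 11 │             ┃     
      ┃├────┼────┼────┼────┤             ┃━━━━━
      ┃│ 13 │  2 │ 15 │    │             ┃     
      ┗━━━━━━━━━━━━━━━━━━━━━━━━━━━━━━━━━━┛─────
                  ┃██████                      
                  ┃█ ◎  █                      
                  ┃█□ █□█                      
                  ┃█ █  █                      
                  ┃█  □ █                      
                  ┃█@◎◎ █                      
                  ┃██████                      
                  ┃Moves: 0  0/3               
                  ┃                            
                  ┃                            
                  ┃                            
                  ┃                            


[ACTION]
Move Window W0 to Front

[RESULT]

      ┃┌────┬────┬────┬────┐             ┃     
      ┃│  5 │  3 │  7 │  4 │             ┃     
      ┃├────┼────┼────┼────┤             ┃     
      ┃│  6 │  1 │  8 │ 11 │             ┃     
      ┃├────┼────┼┏━━━━━━━━━━━━━━━━━━━━━━━━━━━━
      ┃│ 13 │  2 │┃ Sokoban                    
      ┗━━━━━━━━━━━┠────────────────────────────
                  ┃██████                      
                  ┃█ ◎  █                      
                  ┃█□ █□█                      
                  ┃█ █  █                      
                  ┃█  □ █                      
                  ┃█@◎◎ █                      
                  ┃██████                      
                  ┃Moves: 0  0/3               
                  ┃                            
                  ┃                            
                  ┃                            
                  ┃                            


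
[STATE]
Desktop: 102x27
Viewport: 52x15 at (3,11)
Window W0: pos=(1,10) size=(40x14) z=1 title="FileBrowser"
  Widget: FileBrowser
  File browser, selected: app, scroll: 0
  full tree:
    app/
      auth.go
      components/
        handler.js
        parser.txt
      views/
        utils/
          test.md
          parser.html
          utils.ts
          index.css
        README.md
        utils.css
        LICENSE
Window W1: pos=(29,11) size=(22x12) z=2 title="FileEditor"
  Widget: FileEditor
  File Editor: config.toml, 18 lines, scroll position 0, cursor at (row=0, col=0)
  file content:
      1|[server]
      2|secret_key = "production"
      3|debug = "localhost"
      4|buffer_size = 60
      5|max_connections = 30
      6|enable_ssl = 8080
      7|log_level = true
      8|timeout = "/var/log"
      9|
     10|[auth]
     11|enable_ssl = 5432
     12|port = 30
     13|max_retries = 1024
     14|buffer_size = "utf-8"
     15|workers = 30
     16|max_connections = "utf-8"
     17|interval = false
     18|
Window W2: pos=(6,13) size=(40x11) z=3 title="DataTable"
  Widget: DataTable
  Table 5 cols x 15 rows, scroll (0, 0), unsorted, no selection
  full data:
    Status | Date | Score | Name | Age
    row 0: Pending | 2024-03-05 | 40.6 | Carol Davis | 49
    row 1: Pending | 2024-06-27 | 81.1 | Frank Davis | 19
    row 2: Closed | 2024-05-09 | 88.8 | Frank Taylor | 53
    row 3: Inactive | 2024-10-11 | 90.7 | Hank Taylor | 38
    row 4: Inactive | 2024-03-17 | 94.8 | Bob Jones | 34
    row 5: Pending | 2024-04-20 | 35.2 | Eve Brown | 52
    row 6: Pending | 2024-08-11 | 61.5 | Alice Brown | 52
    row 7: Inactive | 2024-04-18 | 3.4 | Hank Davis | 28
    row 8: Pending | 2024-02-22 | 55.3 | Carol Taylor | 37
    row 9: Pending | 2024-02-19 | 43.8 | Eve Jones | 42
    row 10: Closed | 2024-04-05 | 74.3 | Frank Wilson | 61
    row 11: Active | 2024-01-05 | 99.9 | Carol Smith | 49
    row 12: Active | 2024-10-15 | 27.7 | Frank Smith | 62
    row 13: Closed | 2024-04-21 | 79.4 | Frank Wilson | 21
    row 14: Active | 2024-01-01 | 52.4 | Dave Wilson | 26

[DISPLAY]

FileBrowser               ┏━━━━━━━━━━━━━━━━━━━━┓    
──────────────────────────┃ FileEditor         ┃    
 [-┏━━━━━━━━━━━━━━━━━━━━━━━━━━━━━━━━━━━━━━┓────┨    
   ┃ DataTable                            ┃   ▲┃    
   ┠──────────────────────────────────────┨odu█┃    
   ┃Status  │Date      │Score│Name        ┃st"░┃    
   ┃────────┼──────────┼─────┼────────────┃   ░┃    
   ┃Pending │2024-03-05│40.6 │Carol Davis ┃= 3░┃    
   ┃Pending │2024-06-27│81.1 │Frank Davis ┃0  ░┃    
   ┃Closed  │2024-05-09│88.8 │Frank Taylor┃   ░┃    
   ┃Inactive│2024-10-11│90.7 │Hank Taylor ┃log▼┃    
   ┃Inactive│2024-03-17│94.8 │Bob Jones   ┃━━━━┛    
━━━┗━━━━━━━━━━━━━━━━━━━━━━━━━━━━━━━━━━━━━━┛         
                                                    
                                                    


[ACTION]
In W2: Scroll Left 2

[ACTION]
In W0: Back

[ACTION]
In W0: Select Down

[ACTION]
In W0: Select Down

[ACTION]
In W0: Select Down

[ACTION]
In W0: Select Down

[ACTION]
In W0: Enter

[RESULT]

FileBrowser               ┏━━━━━━━━━━━━━━━━━━━━┓    
──────────────────────────┃ FileEditor         ┃    
 [-┏━━━━━━━━━━━━━━━━━━━━━━━━━━━━━━━━━━━━━━┓────┨    
   ┃ DataTable                            ┃   ▲┃    
   ┠──────────────────────────────────────┨odu█┃    
 > ┃Status  │Date      │Score│Name        ┃st"░┃    
   ┃────────┼──────────┼─────┼────────────┃   ░┃    
   ┃Pending │2024-03-05│40.6 │Carol Davis ┃= 3░┃    
   ┃Pending │2024-06-27│81.1 │Frank Davis ┃0  ░┃    
   ┃Closed  │2024-05-09│88.8 │Frank Taylor┃   ░┃    
   ┃Inactive│2024-10-11│90.7 │Hank Taylor ┃log▼┃    
   ┃Inactive│2024-03-17│94.8 │Bob Jones   ┃━━━━┛    
━━━┗━━━━━━━━━━━━━━━━━━━━━━━━━━━━━━━━━━━━━━┛         
                                                    
                                                    


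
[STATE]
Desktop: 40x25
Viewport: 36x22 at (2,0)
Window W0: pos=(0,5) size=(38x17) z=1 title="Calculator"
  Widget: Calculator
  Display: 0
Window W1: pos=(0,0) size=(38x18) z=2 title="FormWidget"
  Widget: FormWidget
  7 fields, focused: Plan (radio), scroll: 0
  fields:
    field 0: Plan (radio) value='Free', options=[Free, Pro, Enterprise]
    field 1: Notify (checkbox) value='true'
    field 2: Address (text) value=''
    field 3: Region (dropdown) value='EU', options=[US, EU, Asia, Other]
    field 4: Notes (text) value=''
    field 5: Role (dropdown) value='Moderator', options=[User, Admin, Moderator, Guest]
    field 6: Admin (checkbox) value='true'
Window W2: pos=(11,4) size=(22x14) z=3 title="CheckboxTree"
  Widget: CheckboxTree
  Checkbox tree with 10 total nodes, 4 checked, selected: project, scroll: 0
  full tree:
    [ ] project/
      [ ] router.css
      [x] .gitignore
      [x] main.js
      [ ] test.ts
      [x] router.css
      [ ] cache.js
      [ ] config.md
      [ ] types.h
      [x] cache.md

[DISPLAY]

━━━━━━━━━━━━━━━━━━━━━━━━━━━━━━━━━━━┓
FormWidget                         ┃
───────────────────────────────────┨
 Plan:       (●) Free  ( ) Pro  ( )┃
 Notify: ┏━━━━━━━━━━━━━━━━━━━━┓    ┃
 Address:┃ CheckboxTree       ┃   ]┃
 Region: ┠────────────────────┨  ▼]┃
 Notes:  ┃>[-] project/       ┃   ]┃
 Role:   ┃   [ ] router.css   ┃  ▼]┃
 Admin:  ┃   [x] .gitignore   ┃    ┃
         ┃   [x] main.js      ┃    ┃
         ┃   [ ] test.ts      ┃    ┃
         ┃   [x] router.css   ┃    ┃
         ┃   [ ] cache.js     ┃    ┃
         ┃   [ ] config.md    ┃    ┃
         ┃   [ ] types.h      ┃    ┃
         ┃   [x] cache.md     ┃    ┃
━━━━━━━━━┗━━━━━━━━━━━━━━━━━━━━┛━━━━┛
 C │ MC│ MR│ M+│                   ┃
───┴───┴───┴───┘                   ┃
                                   ┃
━━━━━━━━━━━━━━━━━━━━━━━━━━━━━━━━━━━┛


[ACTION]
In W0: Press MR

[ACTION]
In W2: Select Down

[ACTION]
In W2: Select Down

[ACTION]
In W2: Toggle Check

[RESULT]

━━━━━━━━━━━━━━━━━━━━━━━━━━━━━━━━━━━┓
FormWidget                         ┃
───────────────────────────────────┨
 Plan:       (●) Free  ( ) Pro  ( )┃
 Notify: ┏━━━━━━━━━━━━━━━━━━━━┓    ┃
 Address:┃ CheckboxTree       ┃   ]┃
 Region: ┠────────────────────┨  ▼]┃
 Notes:  ┃ [-] project/       ┃   ]┃
 Role:   ┃   [ ] router.css   ┃  ▼]┃
 Admin:  ┃>  [ ] .gitignore   ┃    ┃
         ┃   [x] main.js      ┃    ┃
         ┃   [ ] test.ts      ┃    ┃
         ┃   [x] router.css   ┃    ┃
         ┃   [ ] cache.js     ┃    ┃
         ┃   [ ] config.md    ┃    ┃
         ┃   [ ] types.h      ┃    ┃
         ┃   [x] cache.md     ┃    ┃
━━━━━━━━━┗━━━━━━━━━━━━━━━━━━━━┛━━━━┛
 C │ MC│ MR│ M+│                   ┃
───┴───┴───┴───┘                   ┃
                                   ┃
━━━━━━━━━━━━━━━━━━━━━━━━━━━━━━━━━━━┛


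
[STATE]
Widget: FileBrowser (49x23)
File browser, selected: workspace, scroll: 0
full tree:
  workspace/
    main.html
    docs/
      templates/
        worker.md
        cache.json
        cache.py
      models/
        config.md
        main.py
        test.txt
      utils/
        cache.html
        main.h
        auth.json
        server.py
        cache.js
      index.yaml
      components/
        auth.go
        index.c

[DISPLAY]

> [-] workspace/                                 
    main.html                                    
    [+] docs/                                    
                                                 
                                                 
                                                 
                                                 
                                                 
                                                 
                                                 
                                                 
                                                 
                                                 
                                                 
                                                 
                                                 
                                                 
                                                 
                                                 
                                                 
                                                 
                                                 
                                                 


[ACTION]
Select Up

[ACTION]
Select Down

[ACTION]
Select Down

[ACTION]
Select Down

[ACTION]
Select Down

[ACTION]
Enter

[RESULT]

  [-] workspace/                                 
    main.html                                    
  > [-] docs/                                    
      [+] templates/                             
      [+] models/                                
      [+] utils/                                 
      index.yaml                                 
      [+] components/                            
                                                 
                                                 
                                                 
                                                 
                                                 
                                                 
                                                 
                                                 
                                                 
                                                 
                                                 
                                                 
                                                 
                                                 
                                                 


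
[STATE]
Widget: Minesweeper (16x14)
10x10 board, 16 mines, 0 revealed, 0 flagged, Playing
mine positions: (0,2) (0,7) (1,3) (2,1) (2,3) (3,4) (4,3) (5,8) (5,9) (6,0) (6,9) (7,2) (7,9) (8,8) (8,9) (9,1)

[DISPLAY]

■■■■■■■■■■      
■■■■■■■■■■      
■■■■■■■■■■      
■■■■■■■■■■      
■■■■■■■■■■      
■■■■■■■■■■      
■■■■■■■■■■      
■■■■■■■■■■      
■■■■■■■■■■      
■■■■■■■■■■      
                
                
                
                


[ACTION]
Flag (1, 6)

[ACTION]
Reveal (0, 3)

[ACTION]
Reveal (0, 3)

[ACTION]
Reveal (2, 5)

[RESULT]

■■■2■■■■■■      
■■■■■■⚑■■■      
■■■■■1■■■■      
■■■■■■■■■■      
■■■■■■■■■■      
■■■■■■■■■■      
■■■■■■■■■■      
■■■■■■■■■■      
■■■■■■■■■■      
■■■■■■■■■■      
                
                
                
                


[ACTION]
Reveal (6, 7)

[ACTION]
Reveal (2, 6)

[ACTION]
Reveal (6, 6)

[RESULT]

■■■21 1■1       
■■■■2 111       
■■■■31          
■■■■■1          
■■■■21 122      
■■■11  1■■      
■■■1   1■■      
■■■1   1■■      
■■21   1■■      
■■1    1■■      
                
                
                
                


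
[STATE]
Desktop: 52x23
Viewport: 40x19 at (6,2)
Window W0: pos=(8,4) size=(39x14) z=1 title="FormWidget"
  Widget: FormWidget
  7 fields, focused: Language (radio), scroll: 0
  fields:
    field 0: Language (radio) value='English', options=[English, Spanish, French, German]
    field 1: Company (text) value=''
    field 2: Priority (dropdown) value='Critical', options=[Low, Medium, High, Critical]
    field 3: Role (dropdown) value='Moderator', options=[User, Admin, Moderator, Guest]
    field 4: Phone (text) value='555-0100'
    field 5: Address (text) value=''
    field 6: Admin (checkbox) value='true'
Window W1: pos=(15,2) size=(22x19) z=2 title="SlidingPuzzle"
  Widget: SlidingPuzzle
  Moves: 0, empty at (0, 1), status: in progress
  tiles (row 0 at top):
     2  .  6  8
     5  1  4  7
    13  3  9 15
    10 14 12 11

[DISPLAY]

         ┏━━━━━━━━━━━━━━━━━━━━┓         
         ┃ SlidingPuzzle      ┃         
  ┏━━━━━━┠────────────────────┨━━━━━━━━━
  ┃ FormW┃┌────┬────┬────┬────┃         
  ┠──────┃│  2 │    │  6 │  8 ┃─────────
  ┃> Lang┃├────┼────┼────┼────┃ ) Spanis
  ┃  Comp┃│  5 │  1 │  4 │  7 ┃        ]
  ┃  Prio┃├────┼────┼────┼────┃       ▼]
  ┃  Role┃│ 13 │  3 │  9 │ 15 ┃       ▼]
  ┃  Phon┃├────┼────┼────┼────┃        ]
  ┃  Addr┃│ 10 │ 14 │ 12 │ 11 ┃        ]
  ┃  Admi┃└────┴────┴────┴────┃         
  ┃      ┃Moves: 0            ┃         
  ┃      ┃                    ┃         
  ┃      ┃                    ┃         
  ┗━━━━━━┃                    ┃━━━━━━━━━
         ┃                    ┃         
         ┃                    ┃         
         ┗━━━━━━━━━━━━━━━━━━━━┛         


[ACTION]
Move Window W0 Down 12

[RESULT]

         ┏━━━━━━━━━━━━━━━━━━━━┓         
         ┃ SlidingPuzzle      ┃         
         ┠────────────────────┨         
         ┃┌────┬────┬────┬────┃         
         ┃│  2 │    │  6 │  8 ┃         
         ┃├────┼────┼────┼────┃         
         ┃│  5 │  1 │  4 │  7 ┃         
  ┏━━━━━━┃├────┼────┼────┼────┃━━━━━━━━━
  ┃ FormW┃│ 13 │  3 │  9 │ 15 ┃         
  ┠──────┃├────┼────┼────┼────┃─────────
  ┃> Lang┃│ 10 │ 14 │ 12 │ 11 ┃ ) Spanis
  ┃  Comp┃└────┴────┴────┴────┃        ]
  ┃  Prio┃Moves: 0            ┃       ▼]
  ┃  Role┃                    ┃       ▼]
  ┃  Phon┃                    ┃        ]
  ┃  Addr┃                    ┃        ]
  ┃  Admi┃                    ┃         
  ┃      ┃                    ┃         
  ┃      ┗━━━━━━━━━━━━━━━━━━━━┛         


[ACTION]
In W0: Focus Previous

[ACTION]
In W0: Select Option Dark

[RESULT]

         ┏━━━━━━━━━━━━━━━━━━━━┓         
         ┃ SlidingPuzzle      ┃         
         ┠────────────────────┨         
         ┃┌────┬────┬────┬────┃         
         ┃│  2 │    │  6 │  8 ┃         
         ┃├────┼────┼────┼────┃         
         ┃│  5 │  1 │  4 │  7 ┃         
  ┏━━━━━━┃├────┼────┼────┼────┃━━━━━━━━━
  ┃ FormW┃│ 13 │  3 │  9 │ 15 ┃         
  ┠──────┃├────┼────┼────┼────┃─────────
  ┃  Lang┃│ 10 │ 14 │ 12 │ 11 ┃ ) Spanis
  ┃  Comp┃└────┴────┴────┴────┃        ]
  ┃  Prio┃Moves: 0            ┃       ▼]
  ┃  Role┃                    ┃       ▼]
  ┃  Phon┃                    ┃        ]
  ┃  Addr┃                    ┃        ]
  ┃> Admi┃                    ┃         
  ┃      ┃                    ┃         
  ┃      ┗━━━━━━━━━━━━━━━━━━━━┛         


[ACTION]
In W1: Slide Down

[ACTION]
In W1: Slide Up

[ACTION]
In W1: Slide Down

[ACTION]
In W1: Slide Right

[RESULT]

         ┏━━━━━━━━━━━━━━━━━━━━┓         
         ┃ SlidingPuzzle      ┃         
         ┠────────────────────┨         
         ┃┌────┬────┬────┬────┃         
         ┃│    │  2 │  6 │  8 ┃         
         ┃├────┼────┼────┼────┃         
         ┃│  5 │  1 │  4 │  7 ┃         
  ┏━━━━━━┃├────┼────┼────┼────┃━━━━━━━━━
  ┃ FormW┃│ 13 │  3 │  9 │ 15 ┃         
  ┠──────┃├────┼────┼────┼────┃─────────
  ┃  Lang┃│ 10 │ 14 │ 12 │ 11 ┃ ) Spanis
  ┃  Comp┃└────┴────┴────┴────┃        ]
  ┃  Prio┃Moves: 3            ┃       ▼]
  ┃  Role┃                    ┃       ▼]
  ┃  Phon┃                    ┃        ]
  ┃  Addr┃                    ┃        ]
  ┃> Admi┃                    ┃         
  ┃      ┃                    ┃         
  ┃      ┗━━━━━━━━━━━━━━━━━━━━┛         
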